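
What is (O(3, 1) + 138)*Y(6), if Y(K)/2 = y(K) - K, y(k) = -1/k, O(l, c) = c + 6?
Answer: -5365/3 ≈ -1788.3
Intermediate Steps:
O(l, c) = 6 + c
Y(K) = -2*K - 2/K (Y(K) = 2*(-1/K - K) = 2*(-K - 1/K) = -2*K - 2/K)
(O(3, 1) + 138)*Y(6) = ((6 + 1) + 138)*(-2*6 - 2/6) = (7 + 138)*(-12 - 2*1/6) = 145*(-12 - 1/3) = 145*(-37/3) = -5365/3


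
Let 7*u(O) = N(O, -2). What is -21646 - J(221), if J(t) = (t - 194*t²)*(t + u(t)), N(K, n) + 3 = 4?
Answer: 14667044762/7 ≈ 2.0953e+9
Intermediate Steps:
N(K, n) = 1 (N(K, n) = -3 + 4 = 1)
u(O) = ⅐ (u(O) = (⅐)*1 = ⅐)
J(t) = (⅐ + t)*(t - 194*t²) (J(t) = (t - 194*t²)*(t + ⅐) = (t - 194*t²)*(⅐ + t) = (⅐ + t)*(t - 194*t²))
-21646 - J(221) = -21646 - 221*(1 - 1358*221² - 187*221)/7 = -21646 - 221*(1 - 1358*48841 - 41327)/7 = -21646 - 221*(1 - 66326078 - 41327)/7 = -21646 - 221*(-66367404)/7 = -21646 - 1*(-14667196284/7) = -21646 + 14667196284/7 = 14667044762/7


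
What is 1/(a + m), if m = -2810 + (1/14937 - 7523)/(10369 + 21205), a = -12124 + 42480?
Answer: 235810419/6495577616249 ≈ 3.6303e-5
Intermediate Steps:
a = 30356
m = -662683462915/235810419 (m = -2810 + (1/14937 - 7523)/31574 = -2810 - 112371050/14937*1/31574 = -2810 - 56185525/235810419 = -662683462915/235810419 ≈ -2810.2)
1/(a + m) = 1/(30356 - 662683462915/235810419) = 1/(6495577616249/235810419) = 235810419/6495577616249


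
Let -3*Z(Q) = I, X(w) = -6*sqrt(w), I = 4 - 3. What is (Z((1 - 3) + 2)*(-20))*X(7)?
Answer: -40*sqrt(7) ≈ -105.83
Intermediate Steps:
I = 1
Z(Q) = -1/3 (Z(Q) = -1/3*1 = -1/3)
(Z((1 - 3) + 2)*(-20))*X(7) = (-1/3*(-20))*(-6*sqrt(7)) = 20*(-6*sqrt(7))/3 = -40*sqrt(7)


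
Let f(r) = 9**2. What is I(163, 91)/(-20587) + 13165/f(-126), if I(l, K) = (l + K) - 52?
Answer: 271011493/1667547 ≈ 162.52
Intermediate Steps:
I(l, K) = -52 + K + l (I(l, K) = (K + l) - 52 = -52 + K + l)
f(r) = 81
I(163, 91)/(-20587) + 13165/f(-126) = (-52 + 91 + 163)/(-20587) + 13165/81 = 202*(-1/20587) + 13165*(1/81) = -202/20587 + 13165/81 = 271011493/1667547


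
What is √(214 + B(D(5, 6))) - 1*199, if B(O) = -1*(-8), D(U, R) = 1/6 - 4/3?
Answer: -199 + √222 ≈ -184.10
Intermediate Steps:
D(U, R) = -7/6 (D(U, R) = 1*(⅙) - 4*⅓ = ⅙ - 4/3 = -7/6)
B(O) = 8
√(214 + B(D(5, 6))) - 1*199 = √(214 + 8) - 1*199 = √222 - 199 = -199 + √222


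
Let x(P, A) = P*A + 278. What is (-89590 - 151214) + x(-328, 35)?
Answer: -252006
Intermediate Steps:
x(P, A) = 278 + A*P (x(P, A) = A*P + 278 = 278 + A*P)
(-89590 - 151214) + x(-328, 35) = (-89590 - 151214) + (278 + 35*(-328)) = -240804 + (278 - 11480) = -240804 - 11202 = -252006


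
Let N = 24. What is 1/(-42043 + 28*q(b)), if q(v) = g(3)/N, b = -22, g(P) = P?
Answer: -2/84079 ≈ -2.3787e-5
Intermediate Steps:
q(v) = ⅛ (q(v) = 3/24 = 3*(1/24) = ⅛)
1/(-42043 + 28*q(b)) = 1/(-42043 + 28*(⅛)) = 1/(-42043 + 7/2) = 1/(-84079/2) = -2/84079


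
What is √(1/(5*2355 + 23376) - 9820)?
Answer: I*√12133521270669/35151 ≈ 99.096*I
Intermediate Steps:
√(1/(5*2355 + 23376) - 9820) = √(1/(11775 + 23376) - 9820) = √(1/35151 - 9820) = √(-345182819/35151) = I*√12133521270669/35151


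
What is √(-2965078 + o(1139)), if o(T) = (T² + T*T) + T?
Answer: 3*I*√41033 ≈ 607.7*I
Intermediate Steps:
o(T) = T + 2*T² (o(T) = (T² + T²) + T = 2*T² + T = T + 2*T²)
√(-2965078 + o(1139)) = √(-2965078 + 1139*(1 + 2*1139)) = √(-2965078 + 1139*(1 + 2278)) = √(-2965078 + 1139*2279) = √(-2965078 + 2595781) = √(-369297) = 3*I*√41033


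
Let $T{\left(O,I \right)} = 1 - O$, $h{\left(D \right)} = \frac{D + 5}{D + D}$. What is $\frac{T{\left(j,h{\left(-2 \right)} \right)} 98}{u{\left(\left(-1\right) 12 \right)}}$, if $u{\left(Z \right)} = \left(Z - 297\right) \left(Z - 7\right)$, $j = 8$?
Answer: $- \frac{686}{5871} \approx -0.11685$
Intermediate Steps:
$h{\left(D \right)} = \frac{5 + D}{2 D}$
$u{\left(Z \right)} = \left(-297 + Z\right) \left(-7 + Z\right)$
$\frac{T{\left(j,h{\left(-2 \right)} \right)} 98}{u{\left(\left(-1\right) 12 \right)}} = \frac{\left(1 - 8\right) 98}{2079 + \left(\left(-1\right) 12\right)^{2} - 304 \left(\left(-1\right) 12\right)} = \frac{\left(1 - 8\right) 98}{2079 + \left(-12\right)^{2} - -3648} = \frac{\left(-7\right) 98}{2079 + 144 + 3648} = - \frac{686}{5871}$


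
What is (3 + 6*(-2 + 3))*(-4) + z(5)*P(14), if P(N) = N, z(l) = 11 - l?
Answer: 48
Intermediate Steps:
(3 + 6*(-2 + 3))*(-4) + z(5)*P(14) = (3 + 6*(-2 + 3))*(-4) + (11 - 1*5)*14 = (3 + 6*1)*(-4) + (11 - 5)*14 = (3 + 6)*(-4) + 6*14 = 9*(-4) + 84 = -36 + 84 = 48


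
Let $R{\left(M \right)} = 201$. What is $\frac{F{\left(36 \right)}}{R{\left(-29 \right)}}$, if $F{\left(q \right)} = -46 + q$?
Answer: $- \frac{10}{201} \approx -0.049751$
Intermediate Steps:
$\frac{F{\left(36 \right)}}{R{\left(-29 \right)}} = \frac{-46 + 36}{201} = \left(-10\right) \frac{1}{201} = - \frac{10}{201}$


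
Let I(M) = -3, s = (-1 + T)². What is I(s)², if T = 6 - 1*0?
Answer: 9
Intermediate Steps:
T = 6 (T = 6 + 0 = 6)
s = 25 (s = (-1 + 6)² = 5² = 25)
I(s)² = (-3)² = 9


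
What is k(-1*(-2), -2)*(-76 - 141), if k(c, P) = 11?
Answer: -2387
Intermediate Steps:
k(-1*(-2), -2)*(-76 - 141) = 11*(-76 - 141) = 11*(-217) = -2387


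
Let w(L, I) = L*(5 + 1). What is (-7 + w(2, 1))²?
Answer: 25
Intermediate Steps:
w(L, I) = 6*L (w(L, I) = L*6 = 6*L)
(-7 + w(2, 1))² = (-7 + 6*2)² = (-7 + 12)² = 5² = 25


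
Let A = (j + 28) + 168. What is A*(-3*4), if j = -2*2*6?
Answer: -2064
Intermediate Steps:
j = -24 (j = -4*6 = -24)
A = 172 (A = (-24 + 28) + 168 = 4 + 168 = 172)
A*(-3*4) = 172*(-3*4) = 172*(-12) = -2064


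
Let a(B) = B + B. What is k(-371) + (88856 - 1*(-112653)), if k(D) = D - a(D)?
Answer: 201880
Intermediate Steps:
a(B) = 2*B
k(D) = -D (k(D) = D - 2*D = -D)
k(-371) + (88856 - 1*(-112653)) = -1*(-371) + (88856 - 1*(-112653)) = 371 + (88856 + 112653) = 371 + 201509 = 201880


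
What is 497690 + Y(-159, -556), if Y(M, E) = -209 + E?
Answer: 496925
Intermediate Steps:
497690 + Y(-159, -556) = 497690 + (-209 - 556) = 497690 - 765 = 496925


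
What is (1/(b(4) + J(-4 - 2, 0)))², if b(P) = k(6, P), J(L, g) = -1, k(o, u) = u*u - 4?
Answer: 1/121 ≈ 0.0082645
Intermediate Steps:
k(o, u) = -4 + u² (k(o, u) = u² - 4 = -4 + u²)
b(P) = -4 + P²
(1/(b(4) + J(-4 - 2, 0)))² = (1/((-4 + 4²) - 1))² = (1/((-4 + 16) - 1))² = (1/(12 - 1))² = (1/11)² = 1/121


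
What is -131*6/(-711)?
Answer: 262/237 ≈ 1.1055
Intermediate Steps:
-131*6/(-711) = -786*(-1/711) = 262/237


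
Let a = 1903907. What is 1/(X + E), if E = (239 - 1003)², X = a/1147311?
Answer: 1147311/669682745363 ≈ 1.7132e-6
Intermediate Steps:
X = 1903907/1147311 ≈ 1.6595
E = 583696 (E = (-764)² = 583696)
1/(X + E) = 1/(1903907/1147311 + 583696) = 1/(669682745363/1147311) = 1147311/669682745363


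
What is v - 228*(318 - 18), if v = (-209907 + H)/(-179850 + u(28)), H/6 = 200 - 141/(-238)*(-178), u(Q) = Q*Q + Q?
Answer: -1457272793373/21305522 ≈ -68399.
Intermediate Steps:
u(Q) = Q + Q**2 (u(Q) = Q**2 + Q = Q + Q**2)
H = 67506/119 (H = 6*(200 - 141/(-238)*(-178)) = 6*(200 - 141*(-1/238)*(-178)) = 6*(200 + (141/238)*(-178)) = 6*(200 - 12549/119) = 6*(11251/119) = 67506/119 ≈ 567.28)
v = 24911427/21305522 (v = (-209907 + 67506/119)/(-179850 + 28*(1 + 28)) = -24911427/(119*(-179850 + 28*29)) = -24911427/(119*(-179850 + 812)) = -24911427/119/(-179038) = -24911427/119*(-1/179038) = 24911427/21305522 ≈ 1.1692)
v - 228*(318 - 18) = 24911427/21305522 - 228*(318 - 18) = 24911427/21305522 - 228*300 = 24911427/21305522 - 68400 = -1457272793373/21305522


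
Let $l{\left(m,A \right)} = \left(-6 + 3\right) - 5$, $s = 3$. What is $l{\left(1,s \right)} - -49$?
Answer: $41$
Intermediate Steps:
$l{\left(m,A \right)} = -8$ ($l{\left(m,A \right)} = -3 - 5 = -8$)
$l{\left(1,s \right)} - -49 = -8 - -49 = -8 + 49 = 41$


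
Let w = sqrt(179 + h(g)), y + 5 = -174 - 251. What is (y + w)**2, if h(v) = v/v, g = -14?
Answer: 185080 - 5160*sqrt(5) ≈ 1.7354e+5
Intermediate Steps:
h(v) = 1
y = -430 (y = -5 + (-174 - 251) = -5 - 425 = -430)
w = 6*sqrt(5) (w = sqrt(179 + 1) = sqrt(180) = 6*sqrt(5) ≈ 13.416)
(y + w)**2 = (-430 + 6*sqrt(5))**2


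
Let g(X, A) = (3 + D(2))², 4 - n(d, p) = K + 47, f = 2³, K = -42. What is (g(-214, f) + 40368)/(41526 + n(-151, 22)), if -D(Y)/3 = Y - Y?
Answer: 40377/41525 ≈ 0.97235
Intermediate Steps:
f = 8
n(d, p) = -1 (n(d, p) = 4 - (-42 + 47) = 4 - 1*5 = 4 - 5 = -1)
D(Y) = 0 (D(Y) = -3*(Y - Y) = -3*0 = 0)
g(X, A) = 9 (g(X, A) = (3 + 0)² = 3² = 9)
(g(-214, f) + 40368)/(41526 + n(-151, 22)) = (9 + 40368)/(41526 - 1) = 40377/41525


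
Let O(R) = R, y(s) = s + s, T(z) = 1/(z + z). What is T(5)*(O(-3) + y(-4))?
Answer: -11/10 ≈ -1.1000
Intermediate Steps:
T(z) = 1/(2*z)
y(s) = 2*s
T(5)*(O(-3) + y(-4)) = ((½)/5)*(-3 + 2*(-4)) = ((½)*(⅕))*(-3 - 8) = (⅒)*(-11) = -11/10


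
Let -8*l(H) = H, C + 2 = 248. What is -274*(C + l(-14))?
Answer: -135767/2 ≈ -67884.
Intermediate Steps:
C = 246 (C = -2 + 248 = 246)
l(H) = -H/8
-274*(C + l(-14)) = -274*(246 - 1/8*(-14)) = -274*(246 + 7/4) = -274*991/4 = -135767/2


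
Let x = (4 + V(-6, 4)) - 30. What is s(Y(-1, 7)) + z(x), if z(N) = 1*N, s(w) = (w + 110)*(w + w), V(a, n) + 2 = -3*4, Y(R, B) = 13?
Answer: 3158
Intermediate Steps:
V(a, n) = -14 (V(a, n) = -2 - 3*4 = -2 - 12 = -14)
s(w) = 2*w*(110 + w) (s(w) = (110 + w)*(2*w) = 2*w*(110 + w))
x = -40 (x = (4 - 14) - 30 = -10 - 30 = -40)
z(N) = N
s(Y(-1, 7)) + z(x) = 2*13*(110 + 13) - 40 = 2*13*123 - 40 = 3198 - 40 = 3158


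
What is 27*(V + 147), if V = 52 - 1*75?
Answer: 3348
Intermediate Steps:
V = -23 (V = 52 - 75 = -23)
27*(V + 147) = 27*(-23 + 147) = 27*124 = 3348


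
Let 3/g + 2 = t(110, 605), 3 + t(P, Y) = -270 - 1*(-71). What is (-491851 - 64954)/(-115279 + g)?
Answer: 37862740/7838973 ≈ 4.8301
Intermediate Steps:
t(P, Y) = -202 (t(P, Y) = -3 + (-270 - 1*(-71)) = -3 + (-270 + 71) = -3 - 199 = -202)
g = -1/68 (g = 3/(-2 - 202) = 3/(-204) = 3*(-1/204) = -1/68 ≈ -0.014706)
(-491851 - 64954)/(-115279 + g) = (-491851 - 64954)/(-115279 - 1/68) = -556805/(-7838973/68) = -556805*(-68/7838973) = 37862740/7838973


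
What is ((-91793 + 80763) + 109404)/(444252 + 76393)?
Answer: 98374/520645 ≈ 0.18895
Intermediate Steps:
((-91793 + 80763) + 109404)/(444252 + 76393) = (-11030 + 109404)/520645 = 98374*(1/520645) = 98374/520645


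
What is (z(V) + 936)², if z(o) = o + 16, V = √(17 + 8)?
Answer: 915849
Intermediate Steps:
V = 5 (V = √25 = 5)
z(o) = 16 + o
(z(V) + 936)² = ((16 + 5) + 936)² = (21 + 936)² = 957² = 915849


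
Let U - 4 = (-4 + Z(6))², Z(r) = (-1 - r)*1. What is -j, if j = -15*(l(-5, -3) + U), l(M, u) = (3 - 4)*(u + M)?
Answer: 1995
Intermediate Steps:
Z(r) = -1 - r
l(M, u) = -M - u (l(M, u) = -(M + u) = -M - u)
U = 125 (U = 4 + (-4 + (-1 - 1*6))² = 4 + (-4 + (-1 - 6))² = 4 + (-4 - 7)² = 4 + (-11)² = 4 + 121 = 125)
j = -1995 (j = -15*((-1*(-5) - 1*(-3)) + 125) = -15*((5 + 3) + 125) = -15*(8 + 125) = -15*133 = -1995)
-j = -1*(-1995) = 1995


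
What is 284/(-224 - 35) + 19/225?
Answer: -58979/58275 ≈ -1.0121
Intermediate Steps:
284/(-224 - 35) + 19/225 = 284/(-259) + 19*(1/225) = 284*(-1/259) + 19/225 = -284/259 + 19/225 = -58979/58275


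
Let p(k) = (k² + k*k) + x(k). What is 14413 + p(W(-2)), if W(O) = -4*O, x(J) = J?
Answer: 14549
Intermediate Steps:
p(k) = k + 2*k² (p(k) = (k² + k*k) + k = (k² + k²) + k = 2*k² + k = k + 2*k²)
14413 + p(W(-2)) = 14413 + (-4*(-2))*(1 + 2*(-4*(-2))) = 14413 + 8*(1 + 2*8) = 14413 + 8*(1 + 16) = 14413 + 8*17 = 14413 + 136 = 14549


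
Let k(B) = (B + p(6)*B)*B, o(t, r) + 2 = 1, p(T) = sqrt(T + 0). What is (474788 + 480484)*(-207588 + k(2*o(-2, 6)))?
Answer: -198299182848 + 3821088*sqrt(6) ≈ -1.9829e+11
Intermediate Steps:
p(T) = sqrt(T)
o(t, r) = -1 (o(t, r) = -2 + 1 = -1)
k(B) = B*(B + B*sqrt(6)) (k(B) = (B + sqrt(6)*B)*B = (B + B*sqrt(6))*B = B*(B + B*sqrt(6)))
(474788 + 480484)*(-207588 + k(2*o(-2, 6))) = (474788 + 480484)*(-207588 + (2*(-1))**2*(1 + sqrt(6))) = 955272*(-207588 + (-2)**2*(1 + sqrt(6))) = 955272*(-207588 + 4*(1 + sqrt(6))) = 955272*(-207588 + (4 + 4*sqrt(6))) = 955272*(-207584 + 4*sqrt(6)) = -198299182848 + 3821088*sqrt(6)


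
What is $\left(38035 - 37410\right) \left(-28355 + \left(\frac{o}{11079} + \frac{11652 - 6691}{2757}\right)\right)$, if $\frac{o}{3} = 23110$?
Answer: $- \frac{20042865355000}{1131289} \approx -1.7717 \cdot 10^{7}$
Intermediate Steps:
$o = 69330$ ($o = 3 \cdot 23110 = 69330$)
$\left(38035 - 37410\right) \left(-28355 + \left(\frac{o}{11079} + \frac{11652 - 6691}{2757}\right)\right) = \left(38035 - 37410\right) \left(-28355 + \left(\frac{69330}{11079} + \frac{11652 - 6691}{2757}\right)\right) = 625 \left(-28355 + \left(69330 \cdot \frac{1}{11079} + \left(11652 - 6691\right) \frac{1}{2757}\right)\right) = 625 \left(-28355 + \left(\frac{23110}{3693} + 4961 \cdot \frac{1}{2757}\right)\right) = 625 \left(-28355 + \left(\frac{23110}{3693} + \frac{4961}{2757}\right)\right) = 625 \left(-28355 + \frac{9115027}{1131289}\right) = 625 \left(- \frac{32068584568}{1131289}\right) = - \frac{20042865355000}{1131289}$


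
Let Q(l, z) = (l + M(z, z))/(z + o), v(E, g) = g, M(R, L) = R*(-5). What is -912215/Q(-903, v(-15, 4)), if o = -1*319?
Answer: -287347725/923 ≈ -3.1132e+5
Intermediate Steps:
M(R, L) = -5*R
o = -319
Q(l, z) = (l - 5*z)/(-319 + z) (Q(l, z) = (l - 5*z)/(z - 319) = (l - 5*z)/(-319 + z))
-912215/Q(-903, v(-15, 4)) = -912215*(-319 + 4)/(-903 - 5*4) = -912215*(-315/(-903 - 20)) = -912215/((-1/315*(-923))) = -912215/923/315 = -912215*315/923 = -287347725/923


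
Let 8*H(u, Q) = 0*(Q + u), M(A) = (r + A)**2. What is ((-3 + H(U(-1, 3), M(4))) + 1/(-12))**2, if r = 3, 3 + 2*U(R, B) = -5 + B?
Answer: 1369/144 ≈ 9.5069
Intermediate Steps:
U(R, B) = -4 + B/2 (U(R, B) = -3/2 + (-5 + B)/2 = -3/2 + (-5/2 + B/2) = -4 + B/2)
M(A) = (3 + A)**2
H(u, Q) = 0 (H(u, Q) = (0*(Q + u))/8 = (1/8)*0 = 0)
((-3 + H(U(-1, 3), M(4))) + 1/(-12))**2 = ((-3 + 0) + 1/(-12))**2 = (-3 - 1/12)**2 = (-37/12)**2 = 1369/144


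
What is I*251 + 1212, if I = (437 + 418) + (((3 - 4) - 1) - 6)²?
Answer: 231881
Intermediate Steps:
I = 919 (I = 855 + ((-1 - 1) - 6)² = 855 + (-2 - 6)² = 855 + (-8)² = 855 + 64 = 919)
I*251 + 1212 = 919*251 + 1212 = 230669 + 1212 = 231881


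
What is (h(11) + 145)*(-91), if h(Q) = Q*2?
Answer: -15197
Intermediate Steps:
h(Q) = 2*Q
(h(11) + 145)*(-91) = (2*11 + 145)*(-91) = (22 + 145)*(-91) = 167*(-91) = -15197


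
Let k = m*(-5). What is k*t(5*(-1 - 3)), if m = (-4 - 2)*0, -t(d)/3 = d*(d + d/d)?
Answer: 0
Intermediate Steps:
t(d) = -3*d*(1 + d) (t(d) = -3*d*(d + d/d) = -3*d*(d + 1) = -3*d*(1 + d))
m = 0 (m = -6*0 = 0)
k = 0 (k = 0*(-5) = 0)
k*t(5*(-1 - 3)) = 0*(-3*5*(-1 - 3)*(1 + 5*(-1 - 3))) = 0*(-3*5*(-4)*(1 + 5*(-4))) = 0*(-3*(-20)*(1 - 20)) = 0*(-3*(-20)*(-19)) = 0*(-1140) = 0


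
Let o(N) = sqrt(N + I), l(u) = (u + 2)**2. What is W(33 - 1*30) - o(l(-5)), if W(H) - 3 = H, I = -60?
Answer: 6 - I*sqrt(51) ≈ 6.0 - 7.1414*I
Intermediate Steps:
W(H) = 3 + H
l(u) = (2 + u)**2
o(N) = sqrt(-60 + N) (o(N) = sqrt(N - 60) = sqrt(-60 + N))
W(33 - 1*30) - o(l(-5)) = (3 + (33 - 1*30)) - sqrt(-60 + (2 - 5)**2) = (3 + (33 - 30)) - sqrt(-60 + (-3)**2) = (3 + 3) - sqrt(-60 + 9) = 6 - sqrt(-51) = 6 - I*sqrt(51)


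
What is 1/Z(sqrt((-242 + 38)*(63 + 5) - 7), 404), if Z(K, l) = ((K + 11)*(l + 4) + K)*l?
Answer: 1122/236525349443 - 409*I*sqrt(13879)/946101397772 ≈ 4.7437e-9 - 5.0929e-8*I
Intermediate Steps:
Z(K, l) = l*(K + (4 + l)*(11 + K)) (Z(K, l) = ((11 + K)*(4 + l) + K)*l = ((4 + l)*(11 + K) + K)*l = (K + (4 + l)*(11 + K))*l = l*(K + (4 + l)*(11 + K)))
1/Z(sqrt((-242 + 38)*(63 + 5) - 7), 404) = 1/(404*(44 + 5*sqrt((-242 + 38)*(63 + 5) - 7) + 11*404 + sqrt((-242 + 38)*(63 + 5) - 7)*404)) = 1/(404*(44 + 5*sqrt(-204*68 - 7) + 4444 + sqrt(-204*68 - 7)*404)) = 1/(404*(44 + 5*sqrt(-13872 - 7) + 4444 + sqrt(-13872 - 7)*404)) = 1/(404*(44 + 5*sqrt(-13879) + 4444 + sqrt(-13879)*404)) = 1/(404*(44 + 5*(I*sqrt(13879)) + 4444 + (I*sqrt(13879))*404)) = 1/(404*(44 + 5*I*sqrt(13879) + 4444 + 404*I*sqrt(13879))) = 1/(404*(4488 + 409*I*sqrt(13879))) = 1/(1813152 + 165236*I*sqrt(13879))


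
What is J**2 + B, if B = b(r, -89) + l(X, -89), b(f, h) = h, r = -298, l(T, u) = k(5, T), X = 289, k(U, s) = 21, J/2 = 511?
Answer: 1044416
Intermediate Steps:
J = 1022 (J = 2*511 = 1022)
l(T, u) = 21
B = -68 (B = -89 + 21 = -68)
J**2 + B = 1022**2 - 68 = 1044484 - 68 = 1044416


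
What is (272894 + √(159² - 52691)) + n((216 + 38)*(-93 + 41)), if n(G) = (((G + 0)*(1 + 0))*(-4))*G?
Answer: -697532162 + I*√27410 ≈ -6.9753e+8 + 165.56*I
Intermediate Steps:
n(G) = -4*G² (n(G) = ((G*1)*(-4))*G = (G*(-4))*G = (-4*G)*G = -4*G²)
(272894 + √(159² - 52691)) + n((216 + 38)*(-93 + 41)) = (272894 + √(159² - 52691)) - 4*(-93 + 41)²*(216 + 38)² = (272894 + √(25281 - 52691)) - 4*(254*(-52))² = (272894 + √(-27410)) - 4*(-13208)² = (272894 + I*√27410) - 4*174451264 = (272894 + I*√27410) - 697805056 = -697532162 + I*√27410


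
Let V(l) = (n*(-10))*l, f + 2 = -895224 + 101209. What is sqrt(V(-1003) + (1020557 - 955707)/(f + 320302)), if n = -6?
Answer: I*sqrt(496043263770)/2871 ≈ 245.32*I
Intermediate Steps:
f = -794017 (f = -2 + (-895224 + 101209) = -2 - 794015 = -794017)
V(l) = 60*l (V(l) = (-6*(-10))*l = 60*l)
sqrt(V(-1003) + (1020557 - 955707)/(f + 320302)) = sqrt(60*(-1003) + (1020557 - 955707)/(-794017 + 320302)) = sqrt(-60180 + 64850/(-473715)) = sqrt(-60180 + 64850*(-1/473715)) = sqrt(-60180 - 12970/94743) = sqrt(-5701646710/94743) = I*sqrt(496043263770)/2871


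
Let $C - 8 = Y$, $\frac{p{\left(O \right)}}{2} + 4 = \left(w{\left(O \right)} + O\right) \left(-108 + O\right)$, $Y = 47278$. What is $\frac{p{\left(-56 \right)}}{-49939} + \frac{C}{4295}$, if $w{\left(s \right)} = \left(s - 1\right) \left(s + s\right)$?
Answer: $\frac{11276083194}{214488005} \approx 52.572$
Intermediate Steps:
$w{\left(s \right)} = 2 s \left(-1 + s\right)$ ($w{\left(s \right)} = \left(-1 + s\right) 2 s = 2 s \left(-1 + s\right)$)
$p{\left(O \right)} = -8 + 2 \left(-108 + O\right) \left(O + 2 O \left(-1 + O\right)\right)$ ($p{\left(O \right)} = -8 + 2 \left(2 O \left(-1 + O\right) + O\right) \left(-108 + O\right) = -8 + 2 \left(O + 2 O \left(-1 + O\right)\right) \left(-108 + O\right) = -8 + 2 \left(-108 + O\right) \left(O + 2 O \left(-1 + O\right)\right)$)
$C = 47286$ ($C = 8 + 47278 = 47286$)
$\frac{p{\left(-56 \right)}}{-49939} + \frac{C}{4295} = \frac{-8 - 434 \left(-56\right)^{2} + 4 \left(-56\right)^{3} + 216 \left(-56\right)}{-49939} + \frac{47286}{4295} = \left(-8 - 1361024 + 4 \left(-175616\right) - 12096\right) \left(- \frac{1}{49939}\right) + 47286 \cdot \frac{1}{4295} = \left(-8 - 1361024 - 702464 - 12096\right) \left(- \frac{1}{49939}\right) + \frac{47286}{4295} = \left(-2075592\right) \left(- \frac{1}{49939}\right) + \frac{47286}{4295} = \frac{2075592}{49939} + \frac{47286}{4295} = \frac{11276083194}{214488005}$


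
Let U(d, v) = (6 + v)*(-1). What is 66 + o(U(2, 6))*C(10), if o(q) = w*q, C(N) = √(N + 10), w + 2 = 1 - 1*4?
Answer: 66 + 120*√5 ≈ 334.33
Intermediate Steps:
w = -5 (w = -2 + (1 - 1*4) = -2 + (1 - 4) = -2 - 3 = -5)
U(d, v) = -6 - v
C(N) = √(10 + N)
o(q) = -5*q
66 + o(U(2, 6))*C(10) = 66 + (-5*(-6 - 1*6))*√(10 + 10) = 66 + (-5*(-6 - 6))*√20 = 66 + (-5*(-12))*(2*√5) = 66 + 60*(2*√5) = 66 + 120*√5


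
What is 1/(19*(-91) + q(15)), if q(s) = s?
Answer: -1/1714 ≈ -0.00058343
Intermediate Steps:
1/(19*(-91) + q(15)) = 1/(19*(-91) + 15) = 1/(-1729 + 15) = 1/(-1714) = -1/1714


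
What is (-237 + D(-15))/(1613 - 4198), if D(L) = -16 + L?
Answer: 268/2585 ≈ 0.10368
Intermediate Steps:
(-237 + D(-15))/(1613 - 4198) = (-237 + (-16 - 15))/(1613 - 4198) = (-237 - 31)/(-2585) = -268*(-1/2585) = 268/2585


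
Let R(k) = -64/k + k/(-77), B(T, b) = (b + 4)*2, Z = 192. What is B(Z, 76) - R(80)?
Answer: 62308/385 ≈ 161.84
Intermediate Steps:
B(T, b) = 8 + 2*b (B(T, b) = (4 + b)*2 = 8 + 2*b)
R(k) = -64/k - k/77 (R(k) = -64/k + k*(-1/77) = -64/k - k/77)
B(Z, 76) - R(80) = (8 + 2*76) - (-64/80 - 1/77*80) = (8 + 152) - (-64*1/80 - 80/77) = 160 - (-4/5 - 80/77) = 160 - 1*(-708/385) = 160 + 708/385 = 62308/385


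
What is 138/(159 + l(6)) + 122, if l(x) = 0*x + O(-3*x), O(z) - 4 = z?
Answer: 17828/145 ≈ 122.95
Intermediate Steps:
O(z) = 4 + z
l(x) = 4 - 3*x (l(x) = 0*x + (4 - 3*x) = 0 + (4 - 3*x) = 4 - 3*x)
138/(159 + l(6)) + 122 = 138/(159 + (4 - 3*6)) + 122 = 138/(159 + (4 - 18)) + 122 = 138/(159 - 14) + 122 = 138/145 + 122 = 17828/145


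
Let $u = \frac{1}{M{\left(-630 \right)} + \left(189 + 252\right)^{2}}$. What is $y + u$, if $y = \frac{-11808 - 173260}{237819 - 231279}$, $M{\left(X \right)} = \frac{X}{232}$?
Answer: $- \frac{347919772589}{12294917145} \approx -28.298$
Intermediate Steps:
$M{\left(X \right)} = \frac{X}{232}$ ($M{\left(X \right)} = X \frac{1}{232} = \frac{X}{232}$)
$y = - \frac{46267}{1635}$ ($y = - \frac{185068}{6540} = \left(-185068\right) \frac{1}{6540} = - \frac{46267}{1635} \approx -28.298$)
$u = \frac{116}{22559481}$ ($u = \frac{1}{\frac{1}{232} \left(-630\right) + \left(189 + 252\right)^{2}} = \frac{1}{- \frac{315}{116} + 441^{2}} = \frac{1}{- \frac{315}{116} + 194481} = \frac{1}{\frac{22559481}{116}} = \frac{116}{22559481} \approx 5.142 \cdot 10^{-6}$)
$y + u = - \frac{46267}{1635} + \frac{116}{22559481} = - \frac{347919772589}{12294917145}$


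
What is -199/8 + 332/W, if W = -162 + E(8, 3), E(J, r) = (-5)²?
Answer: -29919/1096 ≈ -27.298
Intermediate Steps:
E(J, r) = 25
W = -137 (W = -162 + 25 = -137)
-199/8 + 332/W = -199/8 + 332/(-137) = -199*⅛ + 332*(-1/137) = -199/8 - 332/137 = -29919/1096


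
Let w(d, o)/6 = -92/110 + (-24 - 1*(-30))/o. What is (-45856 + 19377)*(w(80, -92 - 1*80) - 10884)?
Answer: 681914296017/2365 ≈ 2.8834e+8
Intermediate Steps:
w(d, o) = -276/55 + 36/o (w(d, o) = 6*(-92/110 + (-24 - 1*(-30))/o) = 6*(-92*1/110 + (-24 + 30)/o) = 6*(-46/55 + 6/o) = -276/55 + 36/o)
(-45856 + 19377)*(w(80, -92 - 1*80) - 10884) = (-45856 + 19377)*((-276/55 + 36/(-92 - 1*80)) - 10884) = -26479*((-276/55 + 36/(-92 - 80)) - 10884) = -26479*((-276/55 + 36/(-172)) - 10884) = -26479*((-276/55 + 36*(-1/172)) - 10884) = -26479*((-276/55 - 9/43) - 10884) = -26479*(-12363/2365 - 10884) = -26479*(-25753023/2365) = 681914296017/2365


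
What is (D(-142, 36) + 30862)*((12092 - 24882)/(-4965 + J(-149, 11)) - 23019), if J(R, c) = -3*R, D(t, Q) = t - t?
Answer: -1604624199412/2259 ≈ -7.1033e+8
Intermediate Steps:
D(t, Q) = 0
(D(-142, 36) + 30862)*((12092 - 24882)/(-4965 + J(-149, 11)) - 23019) = (0 + 30862)*((12092 - 24882)/(-4965 - 3*(-149)) - 23019) = 30862*(-12790/(-4965 + 447) - 23019) = 30862*(-12790/(-4518) - 23019) = 30862*(-12790*(-1/4518) - 23019) = 30862*(6395/2259 - 23019) = 30862*(-51993526/2259) = -1604624199412/2259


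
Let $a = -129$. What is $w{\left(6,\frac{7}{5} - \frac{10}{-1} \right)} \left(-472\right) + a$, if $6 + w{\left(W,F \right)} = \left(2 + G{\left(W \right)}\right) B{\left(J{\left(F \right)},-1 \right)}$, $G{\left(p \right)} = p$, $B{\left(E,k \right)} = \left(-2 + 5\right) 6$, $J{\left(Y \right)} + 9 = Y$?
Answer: $-65265$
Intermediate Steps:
$J{\left(Y \right)} = -9 + Y$
$B{\left(E,k \right)} = 18$ ($B{\left(E,k \right)} = 3 \cdot 6 = 18$)
$w{\left(W,F \right)} = 30 + 18 W$ ($w{\left(W,F \right)} = -6 + \left(2 + W\right) 18 = -6 + \left(36 + 18 W\right) = 30 + 18 W$)
$w{\left(6,\frac{7}{5} - \frac{10}{-1} \right)} \left(-472\right) + a = \left(30 + 18 \cdot 6\right) \left(-472\right) - 129 = \left(30 + 108\right) \left(-472\right) - 129 = 138 \left(-472\right) - 129 = -65136 - 129 = -65265$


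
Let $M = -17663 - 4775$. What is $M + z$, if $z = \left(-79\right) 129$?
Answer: $-32629$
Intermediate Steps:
$M = -22438$ ($M = -17663 - 4775 = -22438$)
$z = -10191$
$M + z = -22438 - 10191 = -32629$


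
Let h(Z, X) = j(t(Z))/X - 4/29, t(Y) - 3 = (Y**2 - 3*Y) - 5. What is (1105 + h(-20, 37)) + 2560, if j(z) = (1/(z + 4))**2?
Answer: 839346545297/229025412 ≈ 3664.9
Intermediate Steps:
t(Y) = -2 + Y**2 - 3*Y (t(Y) = 3 + ((Y**2 - 3*Y) - 5) = 3 + (-5 + Y**2 - 3*Y) = -2 + Y**2 - 3*Y)
j(z) = (4 + z)**(-2) (j(z) = (1/(4 + z))**2 = (4 + z)**(-2))
h(Z, X) = -4/29 + 1/(X*(2 + Z**2 - 3*Z)**2) (h(Z, X) = 1/((4 + (-2 + Z**2 - 3*Z))**2*X) - 4/29 = 1/((2 + Z**2 - 3*Z)**2*X) - 4*1/29 = 1/(X*(2 + Z**2 - 3*Z)**2) - 4/29 = -4/29 + 1/(X*(2 + Z**2 - 3*Z)**2))
(1105 + h(-20, 37)) + 2560 = (1105 + (-4/29 + 1/(37*(2 + (-20)**2 - 3*(-20))**2))) + 2560 = (1105 + (-4/29 + 1/(37*(2 + 400 + 60)**2))) + 2560 = (1105 + (-4/29 + (1/37)/462**2)) + 2560 = (1105 + (-4/29 + (1/37)*(1/213444))) + 2560 = (1105 + (-4/29 + 1/7897428)) + 2560 = (1105 - 31589683/229025412) + 2560 = 253041490577/229025412 + 2560 = 839346545297/229025412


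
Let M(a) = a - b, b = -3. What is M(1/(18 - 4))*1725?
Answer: 74175/14 ≈ 5298.2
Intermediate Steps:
M(a) = 3 + a (M(a) = a - 1*(-3) = a + 3 = 3 + a)
M(1/(18 - 4))*1725 = (3 + 1/(18 - 4))*1725 = (3 + 1/14)*1725 = (43/14)*1725 = 74175/14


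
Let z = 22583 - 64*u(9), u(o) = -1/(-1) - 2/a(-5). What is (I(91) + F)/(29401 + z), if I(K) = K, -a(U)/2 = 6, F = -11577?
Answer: -17229/77864 ≈ -0.22127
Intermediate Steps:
a(U) = -12 (a(U) = -2*6 = -12)
u(o) = 7/6 (u(o) = -1/(-1) - 2/(-12) = -1*(-1) - 2*(-1/12) = 1 + ⅙ = 7/6)
z = 67525/3 (z = 22583 - 64*7/6 = 22583 - 1*224/3 = 22583 - 224/3 = 67525/3 ≈ 22508.)
(I(91) + F)/(29401 + z) = (91 - 11577)/(29401 + 67525/3) = -11486/155728/3 = -11486*3/155728 = -17229/77864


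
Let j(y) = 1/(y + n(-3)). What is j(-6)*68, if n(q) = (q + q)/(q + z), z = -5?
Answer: -272/21 ≈ -12.952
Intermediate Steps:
n(q) = 2*q/(-5 + q) (n(q) = (q + q)/(q - 5) = (2*q)/(-5 + q) = 2*q/(-5 + q))
j(y) = 1/(¾ + y) (j(y) = 1/(y + 2*(-3)/(-5 - 3)) = 1/(y + 2*(-3)/(-8)) = 1/(y + 2*(-3)*(-⅛)) = 1/(y + ¾) = 1/(¾ + y))
j(-6)*68 = (4/(3 + 4*(-6)))*68 = (4/(3 - 24))*68 = (4/(-21))*68 = (4*(-1/21))*68 = -4/21*68 = -272/21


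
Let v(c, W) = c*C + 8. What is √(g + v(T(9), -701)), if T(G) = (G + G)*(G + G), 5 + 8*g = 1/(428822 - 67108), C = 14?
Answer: √2377766543096463/723428 ≈ 67.405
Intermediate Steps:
g = -1808569/2893712 (g = -5/8 + 1/(8*(428822 - 67108)) = -5/8 + (⅛)/361714 = -5/8 + (⅛)*(1/361714) = -5/8 + 1/2893712 = -1808569/2893712 ≈ -0.62500)
T(G) = 4*G² (T(G) = (2*G)*(2*G) = 4*G²)
v(c, W) = 8 + 14*c (v(c, W) = c*14 + 8 = 14*c + 8 = 8 + 14*c)
√(g + v(T(9), -701)) = √(-1808569/2893712 + (8 + 14*(4*9²))) = √(-1808569/2893712 + (8 + 14*(4*81))) = √(-1808569/2893712 + (8 + 14*324)) = √(-1808569/2893712 + (8 + 4536)) = √(-1808569/2893712 + 4544) = √(13147218759/2893712) = √2377766543096463/723428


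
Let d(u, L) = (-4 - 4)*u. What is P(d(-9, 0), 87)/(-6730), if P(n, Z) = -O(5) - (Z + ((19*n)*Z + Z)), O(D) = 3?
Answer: 119193/6730 ≈ 17.711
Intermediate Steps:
d(u, L) = -8*u
P(n, Z) = -3 - 2*Z - 19*Z*n (P(n, Z) = -1*3 - (Z + ((19*n)*Z + Z)) = -3 - (Z + (19*Z*n + Z)) = -3 - (Z + (Z + 19*Z*n)) = -3 - (2*Z + 19*Z*n) = -3 + (-2*Z - 19*Z*n) = -3 - 2*Z - 19*Z*n)
P(d(-9, 0), 87)/(-6730) = (-3 - 2*87 - 19*87*(-8*(-9)))/(-6730) = (-3 - 174 - 19*87*72)*(-1/6730) = (-3 - 174 - 119016)*(-1/6730) = -119193*(-1/6730) = 119193/6730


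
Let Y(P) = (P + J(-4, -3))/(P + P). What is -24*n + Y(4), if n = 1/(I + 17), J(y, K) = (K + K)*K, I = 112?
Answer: 441/172 ≈ 2.5640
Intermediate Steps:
J(y, K) = 2*K**2 (J(y, K) = (2*K)*K = 2*K**2)
n = 1/129 (n = 1/(112 + 17) = 1/129 ≈ 0.0077519)
Y(P) = (18 + P)/(2*P) (Y(P) = (P + 2*(-3)**2)/(P + P) = (P + 2*9)/((2*P)) = (P + 18)*(1/(2*P)) = (18 + P)*(1/(2*P)) = (18 + P)/(2*P))
-24*n + Y(4) = -24*1/129 + (1/2)*(18 + 4)/4 = -8/43 + (1/2)*(1/4)*22 = -8/43 + 11/4 = 441/172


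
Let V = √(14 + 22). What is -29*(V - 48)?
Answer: 1218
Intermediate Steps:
V = 6 (V = √36 = 6)
-29*(V - 48) = -29*(6 - 48) = -29*(-42) = 1218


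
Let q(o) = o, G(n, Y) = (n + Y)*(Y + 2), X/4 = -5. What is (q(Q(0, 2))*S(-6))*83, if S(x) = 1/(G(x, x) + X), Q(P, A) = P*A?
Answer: 0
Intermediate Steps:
X = -20 (X = 4*(-5) = -20)
G(n, Y) = (2 + Y)*(Y + n) (G(n, Y) = (Y + n)*(2 + Y) = (2 + Y)*(Y + n))
Q(P, A) = A*P
S(x) = 1/(-20 + 2*x² + 4*x) (S(x) = 1/((x² + 2*x + 2*x + x*x) - 20) = 1/((x² + 2*x + 2*x + x²) - 20) = 1/((2*x² + 4*x) - 20) = 1/(-20 + 2*x² + 4*x))
(q(Q(0, 2))*S(-6))*83 = ((2*0)*(1/(2*(-10 + (-6)² + 2*(-6)))))*83 = (0*(1/(2*(-10 + 36 - 12))))*83 = (0*((½)/14))*83 = (0*((½)*(1/14)))*83 = (0*(1/28))*83 = 0*83 = 0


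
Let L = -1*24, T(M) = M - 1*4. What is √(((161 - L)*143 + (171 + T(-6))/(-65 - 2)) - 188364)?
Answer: 8*I*√11356567/67 ≈ 402.38*I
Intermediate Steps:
T(M) = -4 + M (T(M) = M - 4 = -4 + M)
L = -24
√(((161 - L)*143 + (171 + T(-6))/(-65 - 2)) - 188364) = √(((161 - 1*(-24))*143 + (171 + (-4 - 6))/(-65 - 2)) - 188364) = √(((161 + 24)*143 + (171 - 10)/(-67)) - 188364) = √((185*143 + 161*(-1/67)) - 188364) = √((26455 - 161/67) - 188364) = √(1772324/67 - 188364) = √(-10848064/67) = 8*I*√11356567/67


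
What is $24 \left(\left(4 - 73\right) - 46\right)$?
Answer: $-2760$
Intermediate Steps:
$24 \left(\left(4 - 73\right) - 46\right) = 24 \left(-69 - 46\right) = 24 \left(-115\right) = -2760$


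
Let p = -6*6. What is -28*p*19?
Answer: 19152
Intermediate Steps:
p = -36
-28*p*19 = -28*(-36)*19 = 1008*19 = 19152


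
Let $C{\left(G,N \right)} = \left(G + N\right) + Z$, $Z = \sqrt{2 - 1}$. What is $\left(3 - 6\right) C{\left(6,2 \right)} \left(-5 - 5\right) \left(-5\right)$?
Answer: $-1350$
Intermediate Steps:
$Z = 1$ ($Z = \sqrt{1} = 1$)
$C{\left(G,N \right)} = 1 + G + N$ ($C{\left(G,N \right)} = \left(G + N\right) + 1 = 1 + G + N$)
$\left(3 - 6\right) C{\left(6,2 \right)} \left(-5 - 5\right) \left(-5\right) = \left(3 - 6\right) \left(1 + 6 + 2\right) \left(-5 - 5\right) \left(-5\right) = \left(3 - 6\right) 9 \left(\left(-10\right) \left(-5\right)\right) = \left(-3\right) 9 \cdot 50 = \left(-27\right) 50 = -1350$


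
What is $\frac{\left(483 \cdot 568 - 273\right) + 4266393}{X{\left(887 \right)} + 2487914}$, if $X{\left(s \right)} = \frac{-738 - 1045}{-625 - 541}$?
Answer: $\frac{5294181024}{2900909507} \approx 1.825$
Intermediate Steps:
$X{\left(s \right)} = \frac{1783}{1166}$ ($X{\left(s \right)} = - \frac{1783}{-1166} = \left(-1783\right) \left(- \frac{1}{1166}\right) = \frac{1783}{1166}$)
$\frac{\left(483 \cdot 568 - 273\right) + 4266393}{X{\left(887 \right)} + 2487914} = \frac{\left(483 \cdot 568 - 273\right) + 4266393}{\frac{1783}{1166} + 2487914} = \frac{\left(274344 - 273\right) + 4266393}{\frac{2900909507}{1166}} = \left(274071 + 4266393\right) \frac{1166}{2900909507} = 4540464 \cdot \frac{1166}{2900909507} = \frac{5294181024}{2900909507}$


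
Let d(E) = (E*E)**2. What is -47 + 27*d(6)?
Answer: 34945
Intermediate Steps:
d(E) = E**4 (d(E) = (E**2)**2 = E**4)
-47 + 27*d(6) = -47 + 27*6**4 = -47 + 27*1296 = -47 + 34992 = 34945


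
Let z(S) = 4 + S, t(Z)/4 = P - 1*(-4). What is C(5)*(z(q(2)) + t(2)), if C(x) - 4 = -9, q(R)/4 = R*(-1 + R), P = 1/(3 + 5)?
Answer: -285/2 ≈ -142.50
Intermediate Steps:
P = ⅛ (P = 1/8 = ⅛ ≈ 0.12500)
t(Z) = 33/2 (t(Z) = 4*(⅛ - 1*(-4)) = 4*(⅛ + 4) = 4*(33/8) = 33/2)
q(R) = 4*R*(-1 + R) (q(R) = 4*(R*(-1 + R)) = 4*R*(-1 + R))
C(x) = -5 (C(x) = 4 - 9 = -5)
C(5)*(z(q(2)) + t(2)) = -5*((4 + 4*2*(-1 + 2)) + 33/2) = -5*((4 + 4*2*1) + 33/2) = -5*((4 + 8) + 33/2) = -5*(12 + 33/2) = -5*57/2 = -285/2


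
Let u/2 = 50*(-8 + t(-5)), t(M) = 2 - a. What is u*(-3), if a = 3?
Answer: 2700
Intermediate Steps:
t(M) = -1 (t(M) = 2 - 1*3 = 2 - 3 = -1)
u = -900 (u = 2*(50*(-8 - 1)) = 2*(50*(-9)) = 2*(-450) = -900)
u*(-3) = -900*(-3) = 2700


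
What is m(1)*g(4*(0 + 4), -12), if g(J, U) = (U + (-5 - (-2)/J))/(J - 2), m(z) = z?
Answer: -135/112 ≈ -1.2054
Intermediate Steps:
g(J, U) = (-5 + U + 2/J)/(-2 + J) (g(J, U) = (U + (-5 + 2/J))/(-2 + J) = (-5 + U + 2/J)/(-2 + J))
m(1)*g(4*(0 + 4), -12) = 1*((2 - 20*(0 + 4) + (4*(0 + 4))*(-12))/(((4*(0 + 4)))*(-2 + 4*(0 + 4)))) = 1*((2 - 20*4 + (4*4)*(-12))/(((4*4))*(-2 + 4*4))) = 1*((2 - 5*16 + 16*(-12))/(16*(-2 + 16))) = 1*((1/16)*(2 - 80 - 192)/14) = 1*((1/16)*(1/14)*(-270)) = 1*(-135/112) = -135/112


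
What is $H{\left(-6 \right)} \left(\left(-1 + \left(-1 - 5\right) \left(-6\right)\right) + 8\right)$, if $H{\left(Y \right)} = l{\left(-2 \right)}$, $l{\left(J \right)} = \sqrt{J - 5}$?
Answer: $43 i \sqrt{7} \approx 113.77 i$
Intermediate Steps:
$l{\left(J \right)} = \sqrt{-5 + J}$
$H{\left(Y \right)} = i \sqrt{7}$ ($H{\left(Y \right)} = \sqrt{-5 - 2} = \sqrt{-7} = i \sqrt{7}$)
$H{\left(-6 \right)} \left(\left(-1 + \left(-1 - 5\right) \left(-6\right)\right) + 8\right) = i \sqrt{7} \left(\left(-1 + \left(-1 - 5\right) \left(-6\right)\right) + 8\right) = i \sqrt{7} \left(\left(-1 - -36\right) + 8\right) = i \sqrt{7} \left(\left(-1 + 36\right) + 8\right) = i \sqrt{7} \left(35 + 8\right) = i \sqrt{7} \cdot 43 = 43 i \sqrt{7}$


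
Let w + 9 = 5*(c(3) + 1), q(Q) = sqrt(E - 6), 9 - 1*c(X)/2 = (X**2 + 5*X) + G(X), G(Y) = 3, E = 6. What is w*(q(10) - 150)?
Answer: 27600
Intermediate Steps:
c(X) = 12 - 10*X - 2*X**2 (c(X) = 18 - 2*((X**2 + 5*X) + 3) = 18 - 2*(3 + X**2 + 5*X) = 18 + (-6 - 10*X - 2*X**2) = 12 - 10*X - 2*X**2)
q(Q) = 0 (q(Q) = sqrt(6 - 6) = sqrt(0) = 0)
w = -184 (w = -9 + 5*((12 - 10*3 - 2*3**2) + 1) = -9 + 5*((12 - 30 - 2*9) + 1) = -9 + 5*((12 - 30 - 18) + 1) = -9 + 5*(-36 + 1) = -9 + 5*(-35) = -9 - 175 = -184)
w*(q(10) - 150) = -184*(0 - 150) = -184*(-150) = 27600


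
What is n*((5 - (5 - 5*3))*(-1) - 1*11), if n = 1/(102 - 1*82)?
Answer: -13/10 ≈ -1.3000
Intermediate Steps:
n = 1/20 (n = 1/(102 - 82) = 1/20 ≈ 0.050000)
n*((5 - (5 - 5*3))*(-1) - 1*11) = ((5 - (5 - 5*3))*(-1) - 1*11)/20 = ((5 - (5 - 15))*(-1) - 11)/20 = ((5 - 1*(-10))*(-1) - 11)/20 = ((5 + 10)*(-1) - 11)/20 = (15*(-1) - 11)/20 = (-15 - 11)/20 = (1/20)*(-26) = -13/10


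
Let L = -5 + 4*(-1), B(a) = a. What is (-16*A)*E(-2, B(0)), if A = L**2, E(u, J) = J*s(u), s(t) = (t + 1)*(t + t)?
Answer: 0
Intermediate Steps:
s(t) = 2*t*(1 + t) (s(t) = (1 + t)*(2*t) = 2*t*(1 + t))
E(u, J) = 2*J*u*(1 + u) (E(u, J) = J*(2*u*(1 + u)) = 2*J*u*(1 + u))
L = -9 (L = -5 - 4 = -9)
A = 81 (A = (-9)**2 = 81)
(-16*A)*E(-2, B(0)) = (-16*81)*(2*0*(-2)*(1 - 2)) = -2592*0*(-2)*(-1) = -1296*0 = 0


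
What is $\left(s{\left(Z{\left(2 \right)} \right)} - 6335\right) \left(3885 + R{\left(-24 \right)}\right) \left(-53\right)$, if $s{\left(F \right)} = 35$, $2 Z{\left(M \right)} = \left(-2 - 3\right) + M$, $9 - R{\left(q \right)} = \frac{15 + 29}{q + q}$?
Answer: $1300512675$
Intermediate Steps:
$R{\left(q \right)} = 9 - \frac{22}{q}$ ($R{\left(q \right)} = 9 - \frac{15 + 29}{q + q} = 9 - \frac{44}{2 q} = 9 - 44 \frac{1}{2 q} = 9 - \frac{22}{q}$)
$Z{\left(M \right)} = - \frac{5}{2} + \frac{M}{2}$ ($Z{\left(M \right)} = \frac{\left(-2 - 3\right) + M}{2} = \frac{-5 + M}{2} = - \frac{5}{2} + \frac{M}{2}$)
$\left(s{\left(Z{\left(2 \right)} \right)} - 6335\right) \left(3885 + R{\left(-24 \right)}\right) \left(-53\right) = \left(35 - 6335\right) \left(3885 + \left(9 - \frac{22}{-24}\right)\right) \left(-53\right) = - 6300 \left(3885 + \left(9 - - \frac{11}{12}\right)\right) \left(-53\right) = - 6300 \left(3885 + \left(9 + \frac{11}{12}\right)\right) \left(-53\right) = - 6300 \left(3885 + \frac{119}{12}\right) \left(-53\right) = \left(-6300\right) \frac{46739}{12} \left(-53\right) = \left(-24537975\right) \left(-53\right) = 1300512675$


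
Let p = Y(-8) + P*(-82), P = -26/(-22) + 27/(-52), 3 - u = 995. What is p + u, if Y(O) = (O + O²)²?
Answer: 597645/286 ≈ 2089.7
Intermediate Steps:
u = -992 (u = 3 - 1*995 = 3 - 995 = -992)
P = 379/572 (P = -26*(-1/22) + 27*(-1/52) = 13/11 - 27/52 = 379/572 ≈ 0.66259)
p = 881357/286 (p = (-8)²*(1 - 8)² + (379/572)*(-82) = 64*(-7)² - 15539/286 = 64*49 - 15539/286 = 3136 - 15539/286 = 881357/286 ≈ 3081.7)
p + u = 881357/286 - 992 = 597645/286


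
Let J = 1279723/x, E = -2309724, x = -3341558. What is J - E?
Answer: 7718075430269/3341558 ≈ 2.3097e+6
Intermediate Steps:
J = -1279723/3341558 (J = 1279723/(-3341558) = 1279723*(-1/3341558) = -1279723/3341558 ≈ -0.38297)
J - E = -1279723/3341558 - 1*(-2309724) = -1279723/3341558 + 2309724 = 7718075430269/3341558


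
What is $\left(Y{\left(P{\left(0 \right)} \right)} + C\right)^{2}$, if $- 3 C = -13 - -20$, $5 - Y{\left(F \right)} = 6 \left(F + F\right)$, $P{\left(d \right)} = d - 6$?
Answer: $\frac{50176}{9} \approx 5575.1$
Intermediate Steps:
$P{\left(d \right)} = -6 + d$ ($P{\left(d \right)} = d - 6 = -6 + d$)
$Y{\left(F \right)} = 5 - 12 F$ ($Y{\left(F \right)} = 5 - 6 \left(F + F\right) = 5 - 6 \cdot 2 F = 5 - 12 F$)
$C = - \frac{7}{3}$ ($C = - \frac{-13 - -20}{3} = - \frac{-13 + 20}{3} = \left(- \frac{1}{3}\right) 7 = - \frac{7}{3} \approx -2.3333$)
$\left(Y{\left(P{\left(0 \right)} \right)} + C\right)^{2} = \left(\left(5 - 12 \left(-6 + 0\right)\right) - \frac{7}{3}\right)^{2} = \left(\left(5 - -72\right) - \frac{7}{3}\right)^{2} = \left(\left(5 + 72\right) - \frac{7}{3}\right)^{2} = \left(77 - \frac{7}{3}\right)^{2} = \left(\frac{224}{3}\right)^{2} = \frac{50176}{9}$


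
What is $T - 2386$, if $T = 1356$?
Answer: $-1030$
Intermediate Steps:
$T - 2386 = 1356 - 2386 = -1030$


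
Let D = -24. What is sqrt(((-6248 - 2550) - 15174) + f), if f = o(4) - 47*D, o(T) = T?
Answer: 2*I*sqrt(5710) ≈ 151.13*I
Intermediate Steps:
f = 1132 (f = 4 - 47*(-24) = 4 + 1128 = 1132)
sqrt(((-6248 - 2550) - 15174) + f) = sqrt(((-6248 - 2550) - 15174) + 1132) = sqrt((-8798 - 15174) + 1132) = sqrt(-23972 + 1132) = sqrt(-22840) = 2*I*sqrt(5710)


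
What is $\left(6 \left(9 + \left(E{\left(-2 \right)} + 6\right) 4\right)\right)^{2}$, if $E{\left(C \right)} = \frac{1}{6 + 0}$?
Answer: $40804$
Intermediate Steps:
$E{\left(C \right)} = \frac{1}{6}$
$\left(6 \left(9 + \left(E{\left(-2 \right)} + 6\right) 4\right)\right)^{2} = \left(6 \left(9 + \left(\frac{1}{6} + 6\right) 4\right)\right)^{2} = \left(6 \left(9 + \frac{37}{6} \cdot 4\right)\right)^{2} = \left(6 \left(9 + \frac{74}{3}\right)\right)^{2} = \left(6 \cdot \frac{101}{3}\right)^{2} = 202^{2} = 40804$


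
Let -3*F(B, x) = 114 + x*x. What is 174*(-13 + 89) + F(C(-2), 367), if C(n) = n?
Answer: -95131/3 ≈ -31710.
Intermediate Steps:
F(B, x) = -38 - x²/3 (F(B, x) = -(114 + x*x)/3 = -(114 + x²)/3 = -38 - x²/3)
174*(-13 + 89) + F(C(-2), 367) = 174*(-13 + 89) + (-38 - ⅓*367²) = 174*76 + (-38 - ⅓*134689) = 13224 + (-38 - 134689/3) = 13224 - 134803/3 = -95131/3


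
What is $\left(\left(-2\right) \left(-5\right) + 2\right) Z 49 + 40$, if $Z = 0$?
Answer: $40$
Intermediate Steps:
$\left(\left(-2\right) \left(-5\right) + 2\right) Z 49 + 40 = \left(\left(-2\right) \left(-5\right) + 2\right) 0 \cdot 49 + 40 = \left(10 + 2\right) 0 \cdot 49 + 40 = 12 \cdot 0 \cdot 49 + 40 = 0 \cdot 49 + 40 = 0 + 40 = 40$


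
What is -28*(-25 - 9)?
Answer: 952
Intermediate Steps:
-28*(-25 - 9) = -28*(-34) = 952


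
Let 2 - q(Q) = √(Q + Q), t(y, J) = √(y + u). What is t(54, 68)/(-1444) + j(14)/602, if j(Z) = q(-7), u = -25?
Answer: 1/301 - √29/1444 - I*√14/602 ≈ -0.00040708 - 0.0062154*I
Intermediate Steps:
t(y, J) = √(-25 + y) (t(y, J) = √(y - 25) = √(-25 + y))
q(Q) = 2 - √2*√Q (q(Q) = 2 - √(Q + Q) = 2 - √(2*Q) = 2 - √2*√Q)
j(Z) = 2 - I*√14 (j(Z) = 2 - √2*√(-7) = 2 - √2*I*√7 = 2 - I*√14)
t(54, 68)/(-1444) + j(14)/602 = √(-25 + 54)/(-1444) + (2 - I*√14)/602 = √29*(-1/1444) + (2 - I*√14)*(1/602) = -√29/1444 + (1/301 - I*√14/602) = 1/301 - √29/1444 - I*√14/602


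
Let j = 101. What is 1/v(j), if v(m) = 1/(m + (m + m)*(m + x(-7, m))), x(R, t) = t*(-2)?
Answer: -20301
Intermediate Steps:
x(R, t) = -2*t
v(m) = 1/(m - 2*m²) (v(m) = 1/(m + (m + m)*(m - 2*m)) = 1/(m + (2*m)*(-m)) = 1/(m - 2*m²))
1/v(j) = 1/(1/(101*(1 - 2*101))) = 1/(1/(101*(1 - 202))) = 1/((1/101)/(-201)) = 1/((1/101)*(-1/201)) = 1/(-1/20301) = -20301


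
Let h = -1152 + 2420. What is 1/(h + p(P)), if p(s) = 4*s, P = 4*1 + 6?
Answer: 1/1308 ≈ 0.00076453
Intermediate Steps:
h = 1268
P = 10 (P = 4 + 6 = 10)
1/(h + p(P)) = 1/(1268 + 4*10) = 1/(1268 + 40) = 1/1308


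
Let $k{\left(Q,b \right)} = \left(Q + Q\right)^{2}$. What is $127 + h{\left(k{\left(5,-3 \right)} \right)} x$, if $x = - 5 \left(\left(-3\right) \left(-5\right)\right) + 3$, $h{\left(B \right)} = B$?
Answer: $-7073$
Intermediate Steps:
$k{\left(Q,b \right)} = 4 Q^{2}$ ($k{\left(Q,b \right)} = \left(2 Q\right)^{2} = 4 Q^{2}$)
$x = -72$ ($x = \left(-5\right) 15 + 3 = -75 + 3 = -72$)
$127 + h{\left(k{\left(5,-3 \right)} \right)} x = 127 + 4 \cdot 5^{2} \left(-72\right) = 127 + 4 \cdot 25 \left(-72\right) = 127 + 100 \left(-72\right) = 127 - 7200 = -7073$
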